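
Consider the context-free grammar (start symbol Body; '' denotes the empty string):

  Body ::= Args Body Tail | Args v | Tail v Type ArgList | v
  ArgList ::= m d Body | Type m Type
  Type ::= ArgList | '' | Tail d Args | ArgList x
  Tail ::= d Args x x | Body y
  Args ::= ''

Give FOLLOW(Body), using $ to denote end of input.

Body is the start symbol, so $ ∈ FOLLOW(Body).
In Body ::= Args Body Tail: add FIRST(Tail) = { d, v }.
In ArgList ::= m d Body: Body is at the end, add FOLLOW(ArgList) = { $, d, m, v, x, y }.
In Tail ::= Body y: add FIRST(y) = { y }.
Union: FOLLOW(Body) = { $, d, m, v, x, y }.

{ $, d, m, v, x, y }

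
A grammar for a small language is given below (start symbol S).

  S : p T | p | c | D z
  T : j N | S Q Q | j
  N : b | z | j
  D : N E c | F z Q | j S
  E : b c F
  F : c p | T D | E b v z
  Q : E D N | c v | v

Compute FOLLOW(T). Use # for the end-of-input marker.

In S : p T: T is at the end, add FOLLOW(S) = { #, b, c, j, p, v, z }.
In F : T D: add FIRST(D) = { b, c, j, p, z }.
Union: FOLLOW(T) = { #, b, c, j, p, v, z }.

{ #, b, c, j, p, v, z }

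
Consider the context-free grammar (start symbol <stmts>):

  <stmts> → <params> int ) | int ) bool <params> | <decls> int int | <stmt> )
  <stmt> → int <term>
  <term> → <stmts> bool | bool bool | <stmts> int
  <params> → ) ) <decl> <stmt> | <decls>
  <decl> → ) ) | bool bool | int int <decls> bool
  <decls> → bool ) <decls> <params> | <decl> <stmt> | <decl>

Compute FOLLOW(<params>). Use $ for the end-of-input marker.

In <stmts> → <params> int ): add FIRST(int )) = { int }.
In <stmts> → int ) bool <params>: <params> is at the end, add FOLLOW(<stmts>) = { $, bool, int }.
In <decls> → bool ) <decls> <params>: <params> is at the end, add FOLLOW(<decls>) = { $, ), bool, int }.
Union: FOLLOW(<params>) = { $, ), bool, int }.

{ $, ), bool, int }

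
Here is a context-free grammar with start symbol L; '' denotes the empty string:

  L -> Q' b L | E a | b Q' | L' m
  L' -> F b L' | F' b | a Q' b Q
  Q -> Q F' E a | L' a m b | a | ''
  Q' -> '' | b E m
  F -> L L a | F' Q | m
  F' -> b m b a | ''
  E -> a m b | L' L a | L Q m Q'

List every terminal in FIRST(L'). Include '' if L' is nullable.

From L' -> F b L': F nullable, take FIRST(F) ∪ {b} = { a, b, m }.
From L' -> F' b: F' nullable, take FIRST(F') ∪ {b} = { b }.
L' -> a Q' b Q contributes {a}.
Union: FIRST(L') = { a, b, m }.

{ a, b, m }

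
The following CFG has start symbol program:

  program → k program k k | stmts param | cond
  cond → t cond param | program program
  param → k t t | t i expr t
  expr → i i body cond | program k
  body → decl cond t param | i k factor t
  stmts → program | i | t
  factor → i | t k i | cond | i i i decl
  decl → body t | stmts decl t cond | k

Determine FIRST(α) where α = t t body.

t is a terminal; add {t} and stop.

{ t }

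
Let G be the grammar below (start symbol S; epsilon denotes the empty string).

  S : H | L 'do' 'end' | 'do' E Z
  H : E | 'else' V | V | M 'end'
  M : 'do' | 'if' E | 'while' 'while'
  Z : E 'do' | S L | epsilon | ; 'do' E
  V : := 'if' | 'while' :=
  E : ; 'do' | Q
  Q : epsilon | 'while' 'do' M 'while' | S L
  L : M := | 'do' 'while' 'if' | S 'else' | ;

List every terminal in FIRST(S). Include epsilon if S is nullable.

{ 'do', 'else', 'if', 'while', :=, ;, epsilon }

From S : H: add FIRST(H) = { 'do', 'else', 'if', 'while', :=, ;, epsilon } (including epsilon since H is nullable).
From S : L 'do' 'end': add FIRST(L) = { 'do', 'else', 'if', 'while', :=, ; }.
S : 'do' E Z contributes {'do'}.
Union: FIRST(S) = { 'do', 'else', 'if', 'while', :=, ;, epsilon }.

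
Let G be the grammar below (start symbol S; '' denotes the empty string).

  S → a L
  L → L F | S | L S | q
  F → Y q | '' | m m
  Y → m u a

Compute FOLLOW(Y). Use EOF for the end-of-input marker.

In F → Y q: add FIRST(q) = { q }.
Union: FOLLOW(Y) = { q }.

{ q }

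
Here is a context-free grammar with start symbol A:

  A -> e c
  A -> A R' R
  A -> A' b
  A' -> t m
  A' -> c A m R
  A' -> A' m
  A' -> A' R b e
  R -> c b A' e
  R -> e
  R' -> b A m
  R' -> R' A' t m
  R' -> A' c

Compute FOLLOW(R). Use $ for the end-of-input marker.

In A -> A R' R: R is at the end, add FOLLOW(A) = { $, b, c, m, t }.
In A' -> c A m R: R is at the end, add FOLLOW(A') = { b, c, e, m, t }.
In A' -> A' R b e: add FIRST(b e) = { b }.
Union: FOLLOW(R) = { $, b, c, e, m, t }.

{ $, b, c, e, m, t }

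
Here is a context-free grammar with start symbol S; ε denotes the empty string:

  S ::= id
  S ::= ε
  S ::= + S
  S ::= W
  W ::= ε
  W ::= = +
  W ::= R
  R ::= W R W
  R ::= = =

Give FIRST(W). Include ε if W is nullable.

{ =, ε }

W ::= ε contributes ε.
W ::= = + contributes {=}.
From W ::= R: add FIRST(R) = { = }.
Union: FIRST(W) = { =, ε }.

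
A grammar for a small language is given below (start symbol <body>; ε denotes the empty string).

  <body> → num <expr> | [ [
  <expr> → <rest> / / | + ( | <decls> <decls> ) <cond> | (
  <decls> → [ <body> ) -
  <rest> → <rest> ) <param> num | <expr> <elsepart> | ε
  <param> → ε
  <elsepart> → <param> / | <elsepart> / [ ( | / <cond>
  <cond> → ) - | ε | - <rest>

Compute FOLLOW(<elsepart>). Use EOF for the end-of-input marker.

In <rest> → <expr> <elsepart>: <elsepart> is at the end, add FOLLOW(<rest>) = { EOF, ), / }.
In <elsepart> → <elsepart> / [ (: add FIRST(/ [ () = { / }.
Union: FOLLOW(<elsepart>) = { EOF, ), / }.

{ EOF, ), / }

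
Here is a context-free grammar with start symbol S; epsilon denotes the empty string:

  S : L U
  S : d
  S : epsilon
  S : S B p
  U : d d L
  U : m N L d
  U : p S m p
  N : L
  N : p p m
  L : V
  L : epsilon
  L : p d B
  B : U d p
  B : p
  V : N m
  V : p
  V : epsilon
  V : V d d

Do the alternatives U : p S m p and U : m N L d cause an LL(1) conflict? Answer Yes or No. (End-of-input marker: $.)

No

FIRST(p S m p) = { p } and FIRST(m N L d) = { m }.
The FIRST sets are disjoint and neither alternative is nullable — no conflict.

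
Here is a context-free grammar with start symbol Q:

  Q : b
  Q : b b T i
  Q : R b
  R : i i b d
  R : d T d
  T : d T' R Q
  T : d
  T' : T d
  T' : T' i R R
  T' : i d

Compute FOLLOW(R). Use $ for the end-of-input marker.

In Q : R b: add FIRST(b) = { b }.
In T : d T' R Q: add FIRST(Q) = { b, d, i }.
In T' : T' i R R: add FIRST(R) = { d, i }.
In T' : T' i R R: R is at the end, add FOLLOW(T') = { d, i }.
Union: FOLLOW(R) = { b, d, i }.

{ b, d, i }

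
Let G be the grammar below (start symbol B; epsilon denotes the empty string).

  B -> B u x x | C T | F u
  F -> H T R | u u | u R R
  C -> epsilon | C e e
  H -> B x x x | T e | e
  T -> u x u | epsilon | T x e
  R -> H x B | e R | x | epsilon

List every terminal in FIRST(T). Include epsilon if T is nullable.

{ u, x, epsilon }

T -> u x u contributes {u}.
T -> epsilon contributes epsilon.
From T -> T x e: T nullable, take FIRST(T) ∪ {x} = { u, x }.
Union: FIRST(T) = { u, x, epsilon }.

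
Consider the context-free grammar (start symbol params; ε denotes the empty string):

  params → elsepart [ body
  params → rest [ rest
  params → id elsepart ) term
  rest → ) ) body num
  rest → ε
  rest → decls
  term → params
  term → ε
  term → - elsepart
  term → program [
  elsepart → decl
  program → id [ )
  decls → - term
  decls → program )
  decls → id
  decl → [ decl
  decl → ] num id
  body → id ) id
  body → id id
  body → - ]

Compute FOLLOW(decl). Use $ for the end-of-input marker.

{ $, ), [ }

In elsepart → decl: decl is at the end, add FOLLOW(elsepart) = { $, ), [ }.
In decl → [ decl: decl is at the end, add FOLLOW(decl) = { $, ), [ }.
Union: FOLLOW(decl) = { $, ), [ }.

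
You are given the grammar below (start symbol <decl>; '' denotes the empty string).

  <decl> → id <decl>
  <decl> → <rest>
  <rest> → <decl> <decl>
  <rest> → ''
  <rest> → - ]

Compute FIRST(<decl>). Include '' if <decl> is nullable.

{ -, id, '' }

<decl> → id <decl> contributes {id}.
From <decl> → <rest>: add FIRST(<rest>) = { -, id, '' } (including '' since <rest> is nullable).
Union: FIRST(<decl>) = { -, id, '' }.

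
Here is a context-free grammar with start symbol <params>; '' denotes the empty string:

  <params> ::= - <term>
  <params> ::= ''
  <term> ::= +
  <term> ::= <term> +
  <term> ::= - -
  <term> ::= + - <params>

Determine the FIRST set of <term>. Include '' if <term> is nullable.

<term> ::= + contributes {+}.
From <term> ::= <term> +: add FIRST(<term>) = { +, - }.
<term> ::= - - contributes {-}.
<term> ::= + - <params> contributes {+}.
Union: FIRST(<term>) = { +, - }.

{ +, - }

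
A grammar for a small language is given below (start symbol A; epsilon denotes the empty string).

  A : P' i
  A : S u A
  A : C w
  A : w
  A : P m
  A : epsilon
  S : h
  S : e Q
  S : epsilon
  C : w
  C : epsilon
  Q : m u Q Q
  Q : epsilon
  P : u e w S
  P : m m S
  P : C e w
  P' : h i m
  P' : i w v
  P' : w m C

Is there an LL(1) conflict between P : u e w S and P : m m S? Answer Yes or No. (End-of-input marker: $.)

No

FIRST(u e w S) = { u } and FIRST(m m S) = { m }.
The FIRST sets are disjoint and neither alternative is nullable — no conflict.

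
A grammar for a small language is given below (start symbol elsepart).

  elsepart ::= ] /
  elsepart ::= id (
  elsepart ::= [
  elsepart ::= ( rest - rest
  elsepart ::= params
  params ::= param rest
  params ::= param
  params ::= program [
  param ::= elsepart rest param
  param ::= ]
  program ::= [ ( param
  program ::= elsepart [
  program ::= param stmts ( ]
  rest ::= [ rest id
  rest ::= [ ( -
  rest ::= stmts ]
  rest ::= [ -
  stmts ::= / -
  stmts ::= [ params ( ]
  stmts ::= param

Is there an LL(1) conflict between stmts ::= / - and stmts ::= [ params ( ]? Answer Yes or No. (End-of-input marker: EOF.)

FIRST(/ -) = { / } and FIRST([ params ( ]) = { [ }.
The FIRST sets are disjoint and neither alternative is nullable — no conflict.

No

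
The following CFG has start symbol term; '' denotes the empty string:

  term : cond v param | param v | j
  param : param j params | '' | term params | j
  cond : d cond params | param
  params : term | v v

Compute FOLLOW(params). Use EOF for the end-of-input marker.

{ EOF, d, j, v }

In param : param j params: params is at the end, add FOLLOW(param) = { EOF, d, j, v }.
In param : term params: params is at the end, add FOLLOW(param) = { EOF, d, j, v }.
In cond : d cond params: params is at the end, add FOLLOW(cond) = { d, j, v }.
Union: FOLLOW(params) = { EOF, d, j, v }.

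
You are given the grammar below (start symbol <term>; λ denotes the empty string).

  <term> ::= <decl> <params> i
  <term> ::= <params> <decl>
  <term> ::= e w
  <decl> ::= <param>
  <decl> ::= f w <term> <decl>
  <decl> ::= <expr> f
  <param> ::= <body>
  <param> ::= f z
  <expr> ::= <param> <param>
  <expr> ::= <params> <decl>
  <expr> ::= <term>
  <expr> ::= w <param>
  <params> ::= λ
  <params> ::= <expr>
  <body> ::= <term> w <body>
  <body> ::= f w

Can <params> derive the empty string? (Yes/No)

Yes

<params> has an λ-production, so <params> ⇒ λ.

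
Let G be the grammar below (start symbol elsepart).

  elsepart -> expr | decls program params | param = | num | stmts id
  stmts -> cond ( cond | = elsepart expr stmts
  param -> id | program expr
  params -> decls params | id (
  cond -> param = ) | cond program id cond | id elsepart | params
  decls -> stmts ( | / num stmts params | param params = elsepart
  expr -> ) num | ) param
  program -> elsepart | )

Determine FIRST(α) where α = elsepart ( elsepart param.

{ ), /, =, id, num }

Add FIRST(elsepart) = { ), /, =, id, num }; elsepart is not nullable, stop.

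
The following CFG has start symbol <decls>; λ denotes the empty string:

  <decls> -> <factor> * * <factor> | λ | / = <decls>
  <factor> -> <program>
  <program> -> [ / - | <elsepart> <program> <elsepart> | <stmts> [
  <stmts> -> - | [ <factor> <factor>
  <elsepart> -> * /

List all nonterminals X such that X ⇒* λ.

Directly nullable (have an λ-production): <decls>.
No other nonterminal has a production whose RHS symbols are all nullable.

{ <decls> }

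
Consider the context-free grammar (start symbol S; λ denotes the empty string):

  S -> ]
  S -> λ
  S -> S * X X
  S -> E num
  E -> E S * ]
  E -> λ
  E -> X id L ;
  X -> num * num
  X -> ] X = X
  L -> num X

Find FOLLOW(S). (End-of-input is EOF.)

S is the start symbol, so EOF ∈ FOLLOW(S).
In S -> S * X X: add FIRST(* X X) = { * }.
In E -> E S * ]: add FIRST(* ]) = { * }.
Union: FOLLOW(S) = { EOF, * }.

{ EOF, * }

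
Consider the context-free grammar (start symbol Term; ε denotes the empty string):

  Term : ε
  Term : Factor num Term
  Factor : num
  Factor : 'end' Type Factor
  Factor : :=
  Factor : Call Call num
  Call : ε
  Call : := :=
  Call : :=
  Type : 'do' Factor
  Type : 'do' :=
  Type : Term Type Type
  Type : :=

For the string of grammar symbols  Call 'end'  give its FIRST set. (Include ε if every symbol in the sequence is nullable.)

{ 'end', := }

Add FIRST(Call)\{ε} = { := }; Call is nullable, continue.
'end' is a terminal; add {'end'} and stop.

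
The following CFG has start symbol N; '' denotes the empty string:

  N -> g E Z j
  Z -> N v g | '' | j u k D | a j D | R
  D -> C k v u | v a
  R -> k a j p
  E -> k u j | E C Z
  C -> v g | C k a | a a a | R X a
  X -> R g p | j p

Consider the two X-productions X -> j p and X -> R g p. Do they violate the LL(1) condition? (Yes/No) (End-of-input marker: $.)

No

FIRST(j p) = { j } and FIRST(R g p) = { k }.
The FIRST sets are disjoint and neither alternative is nullable — no conflict.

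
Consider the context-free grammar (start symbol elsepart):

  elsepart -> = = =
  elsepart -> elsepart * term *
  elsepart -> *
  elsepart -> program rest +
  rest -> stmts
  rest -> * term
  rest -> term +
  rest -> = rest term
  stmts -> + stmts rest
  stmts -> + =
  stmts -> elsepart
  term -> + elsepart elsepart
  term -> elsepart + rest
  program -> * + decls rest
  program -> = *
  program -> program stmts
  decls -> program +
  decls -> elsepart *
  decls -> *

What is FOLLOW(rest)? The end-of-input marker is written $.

{ *, +, = }

In elsepart -> program rest +: add FIRST(+) = { + }.
In rest -> = rest term: add FIRST(term) = { *, +, = }.
In stmts -> + stmts rest: rest is at the end, add FOLLOW(stmts) = { *, +, = }.
In term -> elsepart + rest: rest is at the end, add FOLLOW(term) = { *, +, = }.
In program -> * + decls rest: rest is at the end, add FOLLOW(program) = { *, +, = }.
Union: FOLLOW(rest) = { *, +, = }.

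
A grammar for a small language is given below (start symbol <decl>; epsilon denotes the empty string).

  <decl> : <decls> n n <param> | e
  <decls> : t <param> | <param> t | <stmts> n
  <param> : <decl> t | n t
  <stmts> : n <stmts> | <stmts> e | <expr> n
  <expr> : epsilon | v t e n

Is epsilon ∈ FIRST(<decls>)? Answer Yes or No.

Nullable nonterminals: <expr>.
No production of <decls> has an RHS whose symbols are all nullable, so <decls> is not nullable.

No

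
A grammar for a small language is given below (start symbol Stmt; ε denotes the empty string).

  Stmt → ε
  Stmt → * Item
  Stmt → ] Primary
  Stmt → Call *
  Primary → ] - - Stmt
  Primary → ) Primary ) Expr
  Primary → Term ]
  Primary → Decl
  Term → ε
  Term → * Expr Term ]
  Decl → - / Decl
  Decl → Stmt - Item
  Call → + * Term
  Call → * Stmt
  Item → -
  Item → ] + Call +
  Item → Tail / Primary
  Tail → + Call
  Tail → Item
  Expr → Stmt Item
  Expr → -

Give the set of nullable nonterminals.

{ Stmt, Term }

Directly nullable (have an ε-production): Stmt, Term.
No other nonterminal has a production whose RHS symbols are all nullable.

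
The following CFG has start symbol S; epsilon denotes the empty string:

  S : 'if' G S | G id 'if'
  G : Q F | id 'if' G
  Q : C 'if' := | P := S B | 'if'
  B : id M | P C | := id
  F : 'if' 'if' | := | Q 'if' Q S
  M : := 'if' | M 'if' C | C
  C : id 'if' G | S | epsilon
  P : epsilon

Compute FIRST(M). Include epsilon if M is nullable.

M : := 'if' contributes {:=}.
From M : M 'if' C: M nullable, take FIRST(M) ∪ {'if'} = { 'if', :=, id }.
From M : C: add FIRST(C) = { 'if', :=, id, epsilon } (including epsilon since C is nullable).
Union: FIRST(M) = { 'if', :=, id, epsilon }.

{ 'if', :=, id, epsilon }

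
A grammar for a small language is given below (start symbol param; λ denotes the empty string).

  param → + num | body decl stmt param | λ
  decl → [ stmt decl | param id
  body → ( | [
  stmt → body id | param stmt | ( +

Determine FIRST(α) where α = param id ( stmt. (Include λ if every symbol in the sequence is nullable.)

{ (, +, [, id }

Add FIRST(param)\{λ} = { (, +, [ }; param is nullable, continue.
id is a terminal; add {id} and stop.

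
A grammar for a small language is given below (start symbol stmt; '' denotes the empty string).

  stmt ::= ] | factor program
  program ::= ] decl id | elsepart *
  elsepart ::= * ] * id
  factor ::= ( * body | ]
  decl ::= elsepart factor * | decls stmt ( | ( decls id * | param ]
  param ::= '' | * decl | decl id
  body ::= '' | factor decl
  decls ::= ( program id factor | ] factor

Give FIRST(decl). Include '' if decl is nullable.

From decl ::= elsepart factor *: add FIRST(elsepart) = { * }.
From decl ::= decls stmt (: add FIRST(decls) = { (, ] }.
decl ::= ( decls id * contributes {(}.
From decl ::= param ]: param nullable, take FIRST(param) ∪ {]} = { (, *, ] }.
Union: FIRST(decl) = { (, *, ] }.

{ (, *, ] }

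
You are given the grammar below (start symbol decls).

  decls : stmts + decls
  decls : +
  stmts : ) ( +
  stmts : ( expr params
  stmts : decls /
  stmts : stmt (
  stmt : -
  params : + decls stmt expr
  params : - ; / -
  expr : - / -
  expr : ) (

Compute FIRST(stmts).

{ (, ), +, - }

stmts : ) ( + contributes {)}.
stmts : ( expr params contributes {(}.
From stmts : decls /: add FIRST(decls) = { (, ), +, - }.
From stmts : stmt (: add FIRST(stmt) = { - }.
Union: FIRST(stmts) = { (, ), +, - }.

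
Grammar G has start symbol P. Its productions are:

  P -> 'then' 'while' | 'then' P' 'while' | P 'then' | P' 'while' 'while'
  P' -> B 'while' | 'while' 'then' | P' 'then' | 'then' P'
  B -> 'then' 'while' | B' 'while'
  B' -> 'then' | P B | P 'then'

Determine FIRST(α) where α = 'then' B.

{ 'then' }

'then' is a terminal; add {'then'} and stop.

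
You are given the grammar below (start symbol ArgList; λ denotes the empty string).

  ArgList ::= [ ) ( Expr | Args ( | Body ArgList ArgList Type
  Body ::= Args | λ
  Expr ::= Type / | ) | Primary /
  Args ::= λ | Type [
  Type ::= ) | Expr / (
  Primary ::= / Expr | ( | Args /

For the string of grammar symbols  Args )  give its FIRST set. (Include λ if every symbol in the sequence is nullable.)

{ (, ), / }

Add FIRST(Args)\{λ} = { (, ), / }; Args is nullable, continue.
) is a terminal; add {)} and stop.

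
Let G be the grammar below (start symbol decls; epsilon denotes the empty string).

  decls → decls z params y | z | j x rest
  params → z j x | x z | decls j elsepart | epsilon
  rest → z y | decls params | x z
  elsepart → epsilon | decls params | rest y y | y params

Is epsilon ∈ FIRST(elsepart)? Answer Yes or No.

elsepart has an epsilon-production, so elsepart ⇒ epsilon.

Yes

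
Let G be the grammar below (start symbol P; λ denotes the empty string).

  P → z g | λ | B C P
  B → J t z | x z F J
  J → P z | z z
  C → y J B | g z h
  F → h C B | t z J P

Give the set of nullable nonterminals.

{ P }

Directly nullable (have an λ-production): P.
No other nonterminal has a production whose RHS symbols are all nullable.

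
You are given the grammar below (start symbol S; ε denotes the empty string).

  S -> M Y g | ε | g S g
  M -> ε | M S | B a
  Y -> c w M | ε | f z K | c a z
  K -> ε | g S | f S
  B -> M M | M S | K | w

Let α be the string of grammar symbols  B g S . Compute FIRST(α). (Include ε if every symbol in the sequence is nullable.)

Add FIRST(B)\{ε} = { a, c, f, g, w }; B is nullable, continue.
g is a terminal; add {g} and stop.

{ a, c, f, g, w }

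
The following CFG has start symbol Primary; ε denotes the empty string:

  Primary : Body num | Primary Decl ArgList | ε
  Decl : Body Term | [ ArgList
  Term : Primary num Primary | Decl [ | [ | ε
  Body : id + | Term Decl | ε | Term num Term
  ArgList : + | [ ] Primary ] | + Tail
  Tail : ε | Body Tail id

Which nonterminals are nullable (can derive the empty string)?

Directly nullable (have an ε-production): Primary, Term, Body, Tail.
Decl : Body Term with every symbol nullable, so Decl is nullable.
No other nonterminal has a production whose RHS symbols are all nullable.

{ Body, Decl, Primary, Tail, Term }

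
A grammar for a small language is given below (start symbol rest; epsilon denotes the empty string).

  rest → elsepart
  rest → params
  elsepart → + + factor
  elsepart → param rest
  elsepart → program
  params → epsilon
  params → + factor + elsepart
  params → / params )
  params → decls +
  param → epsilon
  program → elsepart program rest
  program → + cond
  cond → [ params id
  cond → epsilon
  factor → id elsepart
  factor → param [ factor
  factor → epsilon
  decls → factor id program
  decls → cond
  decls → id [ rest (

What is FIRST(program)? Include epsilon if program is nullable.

{ +, /, [, id }

From program → elsepart program rest: elsepart nullable, take FIRST(elsepart) ∪ FIRST(program) = { +, /, [, id }.
program → + cond contributes {+}.
Union: FIRST(program) = { +, /, [, id }.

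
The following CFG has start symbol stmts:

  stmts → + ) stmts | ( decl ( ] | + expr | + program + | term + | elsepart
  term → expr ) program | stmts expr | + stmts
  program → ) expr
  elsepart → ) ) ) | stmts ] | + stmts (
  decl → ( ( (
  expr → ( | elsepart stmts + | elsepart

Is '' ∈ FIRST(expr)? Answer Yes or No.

No

No nonterminal in this grammar is nullable.
No production of expr has an RHS whose symbols are all nullable, so expr is not nullable.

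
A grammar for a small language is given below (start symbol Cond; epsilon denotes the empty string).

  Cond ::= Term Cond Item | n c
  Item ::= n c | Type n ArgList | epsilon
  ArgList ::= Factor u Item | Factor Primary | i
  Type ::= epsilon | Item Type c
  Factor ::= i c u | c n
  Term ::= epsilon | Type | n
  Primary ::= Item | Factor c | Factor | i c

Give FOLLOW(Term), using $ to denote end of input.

{ c, n }

In Cond ::= Term Cond Item: add FIRST(Cond Item) = { c, n }.
Union: FOLLOW(Term) = { c, n }.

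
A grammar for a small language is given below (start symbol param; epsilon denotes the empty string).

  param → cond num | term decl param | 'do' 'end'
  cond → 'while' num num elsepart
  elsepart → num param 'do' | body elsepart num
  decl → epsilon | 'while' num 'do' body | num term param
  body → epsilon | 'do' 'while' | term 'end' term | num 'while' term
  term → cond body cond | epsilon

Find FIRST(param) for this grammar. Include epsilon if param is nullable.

{ 'do', 'while', num }

From param → cond num: add FIRST(cond) = { 'while' }.
From param → term decl param: term, decl nullable, take FIRST(term) ∪ FIRST(decl) ∪ FIRST(param) = { 'do', 'while', num }.
param → 'do' 'end' contributes {'do'}.
Union: FIRST(param) = { 'do', 'while', num }.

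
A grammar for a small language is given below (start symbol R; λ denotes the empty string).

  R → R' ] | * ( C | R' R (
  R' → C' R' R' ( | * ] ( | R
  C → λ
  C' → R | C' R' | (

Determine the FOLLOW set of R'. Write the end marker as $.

{ (, *, ] }

In R → R' ]: add FIRST(]) = { ] }.
In R → R' R (: add FIRST(R () = { (, * }.
In R' → C' R' R' (: add FIRST(R' () = { (, * }.
In R' → C' R' R' (: add FIRST(() = { ( }.
In C' → C' R': R' is at the end, add FOLLOW(C') = { (, * }.
Union: FOLLOW(R') = { (, *, ] }.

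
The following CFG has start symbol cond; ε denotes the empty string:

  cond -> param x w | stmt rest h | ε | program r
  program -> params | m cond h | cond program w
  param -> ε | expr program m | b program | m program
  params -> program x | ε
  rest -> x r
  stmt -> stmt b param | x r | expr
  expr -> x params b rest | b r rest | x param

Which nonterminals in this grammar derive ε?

Directly nullable (have an ε-production): cond, param, params.
program -> params with every symbol nullable, so program is nullable.
No other nonterminal has a production whose RHS symbols are all nullable.

{ cond, param, params, program }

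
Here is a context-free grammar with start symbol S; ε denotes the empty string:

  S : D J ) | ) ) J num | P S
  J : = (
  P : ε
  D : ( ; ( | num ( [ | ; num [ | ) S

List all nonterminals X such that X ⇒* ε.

{ P }

Directly nullable (have an ε-production): P.
No other nonterminal has a production whose RHS symbols are all nullable.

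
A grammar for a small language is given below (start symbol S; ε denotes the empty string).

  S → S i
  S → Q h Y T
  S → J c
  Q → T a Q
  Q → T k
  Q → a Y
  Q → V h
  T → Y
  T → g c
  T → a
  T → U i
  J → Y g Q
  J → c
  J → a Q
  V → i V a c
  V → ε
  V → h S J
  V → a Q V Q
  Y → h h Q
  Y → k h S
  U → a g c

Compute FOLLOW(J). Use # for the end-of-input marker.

{ a, c, g, h, i, k }

In S → J c: add FIRST(c) = { c }.
In V → h S J: J is at the end, add FOLLOW(V) = { a, g, h, i, k }.
Union: FOLLOW(J) = { a, c, g, h, i, k }.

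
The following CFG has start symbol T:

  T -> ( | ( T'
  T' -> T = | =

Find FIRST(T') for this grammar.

{ (, = }

From T' -> T =: add FIRST(T) = { ( }.
T' -> = contributes {=}.
Union: FIRST(T') = { (, = }.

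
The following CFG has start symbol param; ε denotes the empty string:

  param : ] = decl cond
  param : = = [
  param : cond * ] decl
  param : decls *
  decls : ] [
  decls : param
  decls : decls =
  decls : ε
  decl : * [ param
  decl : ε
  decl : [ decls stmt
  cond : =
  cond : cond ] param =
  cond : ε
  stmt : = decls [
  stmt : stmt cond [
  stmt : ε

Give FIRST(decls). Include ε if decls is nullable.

{ *, =, ], ε }

decls : ] [ contributes {]}.
From decls : param: add FIRST(param) = { *, =, ] }.
From decls : decls =: decls nullable, take FIRST(decls) ∪ {=} = { *, =, ] }.
decls : ε contributes ε.
Union: FIRST(decls) = { *, =, ], ε }.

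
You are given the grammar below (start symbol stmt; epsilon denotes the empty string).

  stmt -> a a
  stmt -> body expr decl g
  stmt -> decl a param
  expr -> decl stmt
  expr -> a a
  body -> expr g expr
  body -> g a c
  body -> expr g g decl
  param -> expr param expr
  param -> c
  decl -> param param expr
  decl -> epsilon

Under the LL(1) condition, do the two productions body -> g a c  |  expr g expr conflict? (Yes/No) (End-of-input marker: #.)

FIRST(g a c) = { g } and FIRST(expr g expr) = { a, c, g }.
Both contain g, so the two alternatives are not disjoint — LL(1) conflict.

Yes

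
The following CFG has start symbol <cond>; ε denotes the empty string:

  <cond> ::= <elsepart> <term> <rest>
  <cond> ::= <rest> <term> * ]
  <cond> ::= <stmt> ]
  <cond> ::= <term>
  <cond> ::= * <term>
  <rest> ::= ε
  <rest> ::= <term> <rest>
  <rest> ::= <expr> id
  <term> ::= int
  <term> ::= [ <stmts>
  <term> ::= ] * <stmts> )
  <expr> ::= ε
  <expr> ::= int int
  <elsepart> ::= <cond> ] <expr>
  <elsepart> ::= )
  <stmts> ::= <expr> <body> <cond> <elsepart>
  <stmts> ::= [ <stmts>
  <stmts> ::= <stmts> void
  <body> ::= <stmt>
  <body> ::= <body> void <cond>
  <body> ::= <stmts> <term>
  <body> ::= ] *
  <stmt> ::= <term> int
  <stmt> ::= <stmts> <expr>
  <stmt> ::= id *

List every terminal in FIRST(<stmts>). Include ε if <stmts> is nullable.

From <stmts> ::= <expr> <body> <cond> <elsepart>: <expr> nullable, take FIRST(<expr>) ∪ FIRST(<body>) = { [, ], id, int }.
<stmts> ::= [ <stmts> contributes {[}.
From <stmts> ::= <stmts> void: add FIRST(<stmts>) = { [, ], id, int }.
Union: FIRST(<stmts>) = { [, ], id, int }.

{ [, ], id, int }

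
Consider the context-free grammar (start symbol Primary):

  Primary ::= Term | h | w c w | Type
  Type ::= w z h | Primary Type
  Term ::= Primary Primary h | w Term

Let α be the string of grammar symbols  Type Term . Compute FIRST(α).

{ h, w }

Add FIRST(Type) = { h, w }; Type is not nullable, stop.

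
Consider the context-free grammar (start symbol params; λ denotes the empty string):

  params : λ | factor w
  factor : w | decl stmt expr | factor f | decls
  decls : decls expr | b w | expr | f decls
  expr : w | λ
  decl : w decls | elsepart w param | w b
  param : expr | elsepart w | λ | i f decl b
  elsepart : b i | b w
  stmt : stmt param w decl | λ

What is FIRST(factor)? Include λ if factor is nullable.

{ b, f, w, λ }

factor : w contributes {w}.
From factor : decl stmt expr: add FIRST(decl) = { b, w }.
From factor : factor f: factor nullable, take FIRST(factor) ∪ {f} = { b, f, w }.
From factor : decls: add FIRST(decls) = { b, f, w, λ } (including λ since decls is nullable).
Union: FIRST(factor) = { b, f, w, λ }.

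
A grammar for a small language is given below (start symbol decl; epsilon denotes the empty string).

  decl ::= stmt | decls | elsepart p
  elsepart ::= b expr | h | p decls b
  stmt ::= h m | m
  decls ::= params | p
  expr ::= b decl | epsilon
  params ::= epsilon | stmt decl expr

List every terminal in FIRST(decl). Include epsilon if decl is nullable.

From decl ::= stmt: add FIRST(stmt) = { h, m }.
From decl ::= decls: add FIRST(decls) = { h, m, p, epsilon } (including epsilon since decls is nullable).
From decl ::= elsepart p: add FIRST(elsepart) = { b, h, p }.
Union: FIRST(decl) = { b, h, m, p, epsilon }.

{ b, h, m, p, epsilon }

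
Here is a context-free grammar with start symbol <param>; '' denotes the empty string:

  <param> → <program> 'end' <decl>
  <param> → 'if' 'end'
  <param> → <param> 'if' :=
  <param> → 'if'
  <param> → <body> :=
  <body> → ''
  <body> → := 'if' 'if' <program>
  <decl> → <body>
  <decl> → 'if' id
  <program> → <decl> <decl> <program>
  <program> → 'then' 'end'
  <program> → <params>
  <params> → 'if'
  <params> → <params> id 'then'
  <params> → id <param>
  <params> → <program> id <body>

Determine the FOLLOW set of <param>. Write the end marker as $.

<param> is the start symbol, so $ ∈ FOLLOW(<param>).
In <param> → <param> 'if' :=: add FIRST('if' :=) = { 'if' }.
In <params> → id <param>: <param> is at the end, add FOLLOW(<params>) = { $, 'end', 'if', 'then', :=, id }.
Union: FOLLOW(<param>) = { $, 'end', 'if', 'then', :=, id }.

{ $, 'end', 'if', 'then', :=, id }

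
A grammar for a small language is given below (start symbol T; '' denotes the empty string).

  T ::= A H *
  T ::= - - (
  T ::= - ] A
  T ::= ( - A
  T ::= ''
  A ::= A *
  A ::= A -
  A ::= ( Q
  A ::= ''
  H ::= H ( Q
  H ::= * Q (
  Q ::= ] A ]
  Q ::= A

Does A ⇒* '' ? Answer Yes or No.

Yes

A has an ''-production, so A ⇒ ''.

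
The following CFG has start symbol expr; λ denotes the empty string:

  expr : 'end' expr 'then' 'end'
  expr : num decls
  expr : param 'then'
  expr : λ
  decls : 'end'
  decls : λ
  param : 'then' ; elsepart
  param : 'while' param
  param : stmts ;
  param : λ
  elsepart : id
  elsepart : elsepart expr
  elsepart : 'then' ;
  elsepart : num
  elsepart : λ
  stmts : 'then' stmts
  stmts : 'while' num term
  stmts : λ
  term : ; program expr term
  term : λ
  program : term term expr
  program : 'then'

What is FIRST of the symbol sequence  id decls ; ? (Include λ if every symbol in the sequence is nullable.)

{ id }

id is a terminal; add {id} and stop.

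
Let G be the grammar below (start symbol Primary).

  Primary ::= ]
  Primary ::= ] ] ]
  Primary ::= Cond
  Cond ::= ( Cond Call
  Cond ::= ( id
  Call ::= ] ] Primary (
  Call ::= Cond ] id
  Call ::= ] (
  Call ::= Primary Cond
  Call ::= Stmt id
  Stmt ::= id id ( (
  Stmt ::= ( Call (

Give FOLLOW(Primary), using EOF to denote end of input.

{ EOF, ( }

Primary is the start symbol, so EOF ∈ FOLLOW(Primary).
In Call ::= ] ] Primary (: add FIRST(() = { ( }.
In Call ::= Primary Cond: add FIRST(Cond) = { ( }.
Union: FOLLOW(Primary) = { EOF, ( }.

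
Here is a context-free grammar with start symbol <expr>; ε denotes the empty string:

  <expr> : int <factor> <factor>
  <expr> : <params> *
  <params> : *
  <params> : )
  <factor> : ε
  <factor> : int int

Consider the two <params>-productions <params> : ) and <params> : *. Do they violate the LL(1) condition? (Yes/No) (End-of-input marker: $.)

FIRST()) = { ) } and FIRST(*) = { * }.
The FIRST sets are disjoint and neither alternative is nullable — no conflict.

No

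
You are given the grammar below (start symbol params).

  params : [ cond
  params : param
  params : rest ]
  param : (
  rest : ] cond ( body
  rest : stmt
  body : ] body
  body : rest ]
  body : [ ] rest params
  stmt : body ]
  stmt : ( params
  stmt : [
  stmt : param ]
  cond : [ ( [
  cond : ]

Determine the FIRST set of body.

body : ] body contributes {]}.
From body : rest ]: add FIRST(rest) = { (, [, ] }.
body : [ ] rest params contributes {[}.
Union: FIRST(body) = { (, [, ] }.

{ (, [, ] }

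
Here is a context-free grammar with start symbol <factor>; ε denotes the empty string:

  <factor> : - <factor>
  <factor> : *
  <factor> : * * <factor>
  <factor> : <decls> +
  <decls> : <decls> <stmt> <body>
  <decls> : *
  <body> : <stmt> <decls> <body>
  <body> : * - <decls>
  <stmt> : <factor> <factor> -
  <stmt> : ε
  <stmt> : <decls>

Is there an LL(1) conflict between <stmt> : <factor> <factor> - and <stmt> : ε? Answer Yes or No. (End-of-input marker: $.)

FIRST(<factor> <factor> -) = { *, - } and FIRST(ε) = { ε }.
The second alternative is nullable and FOLLOW(<stmt>) = { *, - } shares * with FIRST of the first — conflict.

Yes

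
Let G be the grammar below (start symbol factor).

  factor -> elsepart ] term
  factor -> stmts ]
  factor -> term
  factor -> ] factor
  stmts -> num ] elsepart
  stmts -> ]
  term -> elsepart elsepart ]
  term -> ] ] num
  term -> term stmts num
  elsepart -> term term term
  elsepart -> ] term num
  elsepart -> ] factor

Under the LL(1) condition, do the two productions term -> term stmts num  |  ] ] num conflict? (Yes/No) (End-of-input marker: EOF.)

Yes

FIRST(term stmts num) = { ] } and FIRST(] ] num) = { ] }.
Both contain ], so the two alternatives are not disjoint — LL(1) conflict.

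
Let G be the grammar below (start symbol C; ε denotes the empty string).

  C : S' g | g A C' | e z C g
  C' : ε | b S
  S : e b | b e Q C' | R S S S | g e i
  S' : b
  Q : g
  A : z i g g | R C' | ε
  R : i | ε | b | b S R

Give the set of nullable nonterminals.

Directly nullable (have an ε-production): C', A, R.
No other nonterminal has a production whose RHS symbols are all nullable.

{ A, C', R }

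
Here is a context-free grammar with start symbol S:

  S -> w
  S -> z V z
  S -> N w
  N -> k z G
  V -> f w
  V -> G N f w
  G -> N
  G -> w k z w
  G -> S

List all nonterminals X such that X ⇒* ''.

No nonterminal has an empty production or an RHS whose symbols are all nullable.

{ } (none)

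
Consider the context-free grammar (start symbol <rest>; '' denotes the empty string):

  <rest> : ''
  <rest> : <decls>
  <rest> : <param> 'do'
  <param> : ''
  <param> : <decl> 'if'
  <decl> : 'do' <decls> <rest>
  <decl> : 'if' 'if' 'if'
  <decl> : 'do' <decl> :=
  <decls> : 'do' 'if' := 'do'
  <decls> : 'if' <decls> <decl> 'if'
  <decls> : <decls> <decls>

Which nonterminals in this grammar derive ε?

Directly nullable (have an ''-production): <rest>, <param>.
No other nonterminal has a production whose RHS symbols are all nullable.

{ <param>, <rest> }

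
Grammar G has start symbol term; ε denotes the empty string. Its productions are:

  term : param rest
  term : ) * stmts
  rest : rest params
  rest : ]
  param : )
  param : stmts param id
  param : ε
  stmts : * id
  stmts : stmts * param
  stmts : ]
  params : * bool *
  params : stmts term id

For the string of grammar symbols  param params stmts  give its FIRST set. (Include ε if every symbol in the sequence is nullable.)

Add FIRST(param)\{ε} = { ), *, ] }; param is nullable, continue.
Add FIRST(params) = { *, ] }; params is not nullable, stop.

{ ), *, ] }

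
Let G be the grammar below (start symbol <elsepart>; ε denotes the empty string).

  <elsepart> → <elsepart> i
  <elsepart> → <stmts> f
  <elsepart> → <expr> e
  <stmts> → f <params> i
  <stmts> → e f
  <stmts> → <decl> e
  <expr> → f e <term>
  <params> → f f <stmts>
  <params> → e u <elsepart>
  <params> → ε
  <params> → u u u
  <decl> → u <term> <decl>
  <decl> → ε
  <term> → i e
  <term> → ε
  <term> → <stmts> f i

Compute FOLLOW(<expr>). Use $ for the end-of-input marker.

{ e }

In <elsepart> → <expr> e: add FIRST(e) = { e }.
Union: FOLLOW(<expr>) = { e }.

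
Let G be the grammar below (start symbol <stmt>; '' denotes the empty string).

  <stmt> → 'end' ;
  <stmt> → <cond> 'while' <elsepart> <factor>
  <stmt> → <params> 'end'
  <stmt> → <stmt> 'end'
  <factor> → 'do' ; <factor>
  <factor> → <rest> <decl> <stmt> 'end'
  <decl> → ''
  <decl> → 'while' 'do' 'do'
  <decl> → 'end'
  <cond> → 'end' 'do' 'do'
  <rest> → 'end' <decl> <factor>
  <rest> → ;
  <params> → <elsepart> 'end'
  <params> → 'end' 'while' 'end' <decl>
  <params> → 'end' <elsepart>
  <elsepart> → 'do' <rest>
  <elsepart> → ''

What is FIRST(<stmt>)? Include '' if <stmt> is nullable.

<stmt> → 'end' ; contributes {'end'}.
From <stmt> → <cond> 'while' <elsepart> <factor>: add FIRST(<cond>) = { 'end' }.
From <stmt> → <params> 'end': add FIRST(<params>) = { 'do', 'end' }.
From <stmt> → <stmt> 'end': add FIRST(<stmt>) = { 'do', 'end' }.
Union: FIRST(<stmt>) = { 'do', 'end' }.

{ 'do', 'end' }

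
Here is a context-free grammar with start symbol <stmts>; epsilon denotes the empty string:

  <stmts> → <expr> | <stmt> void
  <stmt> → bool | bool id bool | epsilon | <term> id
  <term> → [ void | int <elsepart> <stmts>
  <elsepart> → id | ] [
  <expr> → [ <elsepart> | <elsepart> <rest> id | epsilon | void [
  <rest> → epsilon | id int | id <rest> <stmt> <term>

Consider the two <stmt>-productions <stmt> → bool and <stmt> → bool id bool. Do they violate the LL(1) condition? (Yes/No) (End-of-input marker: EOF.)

FIRST(bool) = { bool } and FIRST(bool id bool) = { bool }.
Both contain bool, so the two alternatives are not disjoint — LL(1) conflict.

Yes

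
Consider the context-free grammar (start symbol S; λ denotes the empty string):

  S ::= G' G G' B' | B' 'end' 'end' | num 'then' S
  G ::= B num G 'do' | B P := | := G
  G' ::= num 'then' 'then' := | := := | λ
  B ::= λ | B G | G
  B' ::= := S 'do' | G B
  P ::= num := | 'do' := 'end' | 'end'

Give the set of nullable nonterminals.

{ B, G' }

Directly nullable (have an λ-production): G', B.
No other nonterminal has a production whose RHS symbols are all nullable.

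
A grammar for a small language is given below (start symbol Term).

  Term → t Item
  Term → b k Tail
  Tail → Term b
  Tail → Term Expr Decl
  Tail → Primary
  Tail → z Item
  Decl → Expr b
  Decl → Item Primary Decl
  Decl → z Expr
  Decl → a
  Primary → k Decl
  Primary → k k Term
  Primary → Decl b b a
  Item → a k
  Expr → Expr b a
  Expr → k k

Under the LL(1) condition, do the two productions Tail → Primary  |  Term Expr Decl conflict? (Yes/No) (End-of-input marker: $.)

No

FIRST(Primary) = { a, k, z } and FIRST(Term Expr Decl) = { b, t }.
The FIRST sets are disjoint and neither alternative is nullable — no conflict.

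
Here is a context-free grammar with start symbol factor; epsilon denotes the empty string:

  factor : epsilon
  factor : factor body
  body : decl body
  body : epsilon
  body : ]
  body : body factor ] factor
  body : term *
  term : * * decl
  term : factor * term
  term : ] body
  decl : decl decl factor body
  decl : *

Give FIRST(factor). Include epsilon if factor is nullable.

{ *, ], epsilon }

factor : epsilon contributes epsilon.
From factor : factor body: factor, body nullable, take FIRST(factor) ∪ FIRST(body) = { *, ] }; also epsilon since the whole RHS is nullable.
Union: FIRST(factor) = { *, ], epsilon }.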